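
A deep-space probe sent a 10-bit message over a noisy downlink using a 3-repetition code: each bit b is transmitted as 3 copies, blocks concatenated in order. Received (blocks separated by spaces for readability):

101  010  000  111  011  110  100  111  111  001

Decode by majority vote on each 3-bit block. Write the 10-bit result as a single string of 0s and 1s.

Block 1 (101): 2 ones → 1
Block 2 (010): 1 one → 0
Block 3 (000): 0 ones → 0
Block 4 (111): 3 ones → 1
Block 5 (011): 2 ones → 1
Block 6 (110): 2 ones → 1
Block 7 (100): 1 one → 0
Block 8 (111): 3 ones → 1
Block 9 (111): 3 ones → 1
Block 10 (001): 1 one → 0

1001110110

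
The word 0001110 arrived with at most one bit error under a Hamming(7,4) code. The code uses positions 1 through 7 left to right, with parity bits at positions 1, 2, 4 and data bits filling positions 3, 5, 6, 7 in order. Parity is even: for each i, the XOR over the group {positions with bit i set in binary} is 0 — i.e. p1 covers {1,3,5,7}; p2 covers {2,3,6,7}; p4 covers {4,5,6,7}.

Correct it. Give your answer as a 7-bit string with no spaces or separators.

0001111

s1 (pos 1,3,5,7): 0⊕0⊕1⊕0 = 1
s2 (pos 2,3,6,7): 0⊕0⊕1⊕0 = 1
s4 (pos 4,5,6,7): 1⊕1⊕1⊕0 = 1
Syndrome s4…s1 = 111 → error at position 7.
Flip position 7: 0001110 → 0001111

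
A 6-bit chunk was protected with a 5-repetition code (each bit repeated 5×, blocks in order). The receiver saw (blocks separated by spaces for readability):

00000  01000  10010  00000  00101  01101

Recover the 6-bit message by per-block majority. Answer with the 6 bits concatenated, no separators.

000001

Block 1 (00000): 0 ones → 0
Block 2 (01000): 1 one → 0
Block 3 (10010): 2 ones → 0
Block 4 (00000): 0 ones → 0
Block 5 (00101): 2 ones → 0
Block 6 (01101): 3 ones → 1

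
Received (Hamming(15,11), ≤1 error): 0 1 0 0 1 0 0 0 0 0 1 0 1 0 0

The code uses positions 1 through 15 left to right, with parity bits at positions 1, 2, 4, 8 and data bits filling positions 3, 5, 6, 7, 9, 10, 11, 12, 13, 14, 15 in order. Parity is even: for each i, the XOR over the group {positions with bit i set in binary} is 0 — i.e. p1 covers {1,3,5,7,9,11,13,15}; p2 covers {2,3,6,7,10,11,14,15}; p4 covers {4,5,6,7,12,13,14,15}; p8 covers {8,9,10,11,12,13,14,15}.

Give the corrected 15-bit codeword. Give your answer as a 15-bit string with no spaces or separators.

s1 (pos 1,3,5,7,9,11,13,15): 0⊕0⊕1⊕0⊕0⊕1⊕1⊕0 = 1
s2 (pos 2,3,6,7,10,11,14,15): 1⊕0⊕0⊕0⊕0⊕1⊕0⊕0 = 0
s4 (pos 4,5,6,7,12,13,14,15): 0⊕1⊕0⊕0⊕0⊕1⊕0⊕0 = 0
s8 (pos 8,9,10,11,12,13,14,15): 0⊕0⊕0⊕1⊕0⊕1⊕0⊕0 = 0
Syndrome s8…s1 = 0001 → error at position 1.
Flip position 1: 010010000010100 → 110010000010100

110010000010100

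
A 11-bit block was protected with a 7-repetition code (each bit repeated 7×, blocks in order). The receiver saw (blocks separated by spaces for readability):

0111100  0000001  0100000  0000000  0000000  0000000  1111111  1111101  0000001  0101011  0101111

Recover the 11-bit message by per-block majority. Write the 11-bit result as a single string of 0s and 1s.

Block 1 (0111100): 4 ones → 1
Block 2 (0000001): 1 one → 0
Block 3 (0100000): 1 one → 0
Block 4 (0000000): 0 ones → 0
Block 5 (0000000): 0 ones → 0
Block 6 (0000000): 0 ones → 0
Block 7 (1111111): 7 ones → 1
Block 8 (1111101): 6 ones → 1
Block 9 (0000001): 1 one → 0
Block 10 (0101011): 4 ones → 1
Block 11 (0101111): 5 ones → 1

10000011011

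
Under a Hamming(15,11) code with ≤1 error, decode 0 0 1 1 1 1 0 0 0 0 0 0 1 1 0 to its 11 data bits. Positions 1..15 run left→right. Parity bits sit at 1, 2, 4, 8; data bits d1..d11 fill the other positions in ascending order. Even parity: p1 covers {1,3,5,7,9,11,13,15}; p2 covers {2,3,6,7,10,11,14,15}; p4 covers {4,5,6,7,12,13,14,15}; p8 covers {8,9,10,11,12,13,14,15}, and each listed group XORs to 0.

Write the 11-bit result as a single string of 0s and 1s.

s1 (pos 1,3,5,7,9,11,13,15): 0⊕1⊕1⊕0⊕0⊕0⊕1⊕0 = 1
s2 (pos 2,3,6,7,10,11,14,15): 0⊕1⊕1⊕0⊕0⊕0⊕1⊕0 = 1
s4 (pos 4,5,6,7,12,13,14,15): 1⊕1⊕1⊕0⊕0⊕1⊕1⊕0 = 1
s8 (pos 8,9,10,11,12,13,14,15): 0⊕0⊕0⊕0⊕0⊕1⊕1⊕0 = 0
Syndrome s8…s1 = 0111 → error at position 7.
Flip position 7: 001111000000110 → 001111100000110
Read data bits from positions 3,5,6,7,9,10,11,12,13,14,15: 11110000110

11110000110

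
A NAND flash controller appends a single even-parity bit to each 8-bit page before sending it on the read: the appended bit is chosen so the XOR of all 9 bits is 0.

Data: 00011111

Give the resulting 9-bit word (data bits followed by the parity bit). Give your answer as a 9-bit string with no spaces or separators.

XOR of the 8 data bits: 0⊕0⊕0⊕1⊕1⊕1⊕1⊕1 = 1
Parity bit = 1 (so all 9 bits XOR to 0).

000111111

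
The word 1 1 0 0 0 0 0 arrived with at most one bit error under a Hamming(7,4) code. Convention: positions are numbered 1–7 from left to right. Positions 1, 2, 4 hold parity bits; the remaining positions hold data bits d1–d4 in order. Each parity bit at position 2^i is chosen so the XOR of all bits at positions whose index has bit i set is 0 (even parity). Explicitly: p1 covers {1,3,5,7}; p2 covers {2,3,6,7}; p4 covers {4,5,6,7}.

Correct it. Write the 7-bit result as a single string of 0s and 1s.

1110000

s1 (pos 1,3,5,7): 1⊕0⊕0⊕0 = 1
s2 (pos 2,3,6,7): 1⊕0⊕0⊕0 = 1
s4 (pos 4,5,6,7): 0⊕0⊕0⊕0 = 0
Syndrome s4…s1 = 011 → error at position 3.
Flip position 3: 1100000 → 1110000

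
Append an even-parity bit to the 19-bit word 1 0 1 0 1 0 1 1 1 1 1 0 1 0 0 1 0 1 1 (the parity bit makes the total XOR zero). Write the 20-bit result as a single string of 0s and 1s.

10101011111010010110

XOR of the 19 data bits: 1⊕0⊕1⊕0⊕1⊕0⊕1⊕1⊕1⊕1⊕1⊕0⊕1⊕0⊕0⊕1⊕0⊕1⊕1 = 0
Parity bit = 0 (so all 20 bits XOR to 0).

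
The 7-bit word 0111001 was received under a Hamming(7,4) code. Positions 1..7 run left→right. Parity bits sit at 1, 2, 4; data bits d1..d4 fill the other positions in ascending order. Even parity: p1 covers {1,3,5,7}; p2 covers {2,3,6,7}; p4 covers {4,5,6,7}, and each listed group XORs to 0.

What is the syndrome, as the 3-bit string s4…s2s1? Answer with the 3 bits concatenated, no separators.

010

s1 (pos 1,3,5,7): 0⊕1⊕0⊕1 = 0
s2 (pos 2,3,6,7): 1⊕1⊕0⊕1 = 1
s4 (pos 4,5,6,7): 1⊕0⊕0⊕1 = 0
Syndrome s4…s1 = 010 → error at position 2.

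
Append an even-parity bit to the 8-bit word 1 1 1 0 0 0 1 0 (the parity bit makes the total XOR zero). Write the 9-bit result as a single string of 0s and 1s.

111000100

XOR of the 8 data bits: 1⊕1⊕1⊕0⊕0⊕0⊕1⊕0 = 0
Parity bit = 0 (so all 9 bits XOR to 0).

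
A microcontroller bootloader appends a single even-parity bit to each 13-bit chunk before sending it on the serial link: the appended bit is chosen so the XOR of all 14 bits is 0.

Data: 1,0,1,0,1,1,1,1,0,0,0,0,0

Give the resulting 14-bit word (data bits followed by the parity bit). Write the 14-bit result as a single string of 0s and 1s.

10101111000000

XOR of the 13 data bits: 1⊕0⊕1⊕0⊕1⊕1⊕1⊕1⊕0⊕0⊕0⊕0⊕0 = 0
Parity bit = 0 (so all 14 bits XOR to 0).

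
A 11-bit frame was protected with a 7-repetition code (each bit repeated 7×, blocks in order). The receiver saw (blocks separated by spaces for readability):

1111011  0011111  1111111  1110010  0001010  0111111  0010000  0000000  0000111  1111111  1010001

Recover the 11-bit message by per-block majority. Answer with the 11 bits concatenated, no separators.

11110100010

Block 1 (1111011): 6 ones → 1
Block 2 (0011111): 5 ones → 1
Block 3 (1111111): 7 ones → 1
Block 4 (1110010): 4 ones → 1
Block 5 (0001010): 2 ones → 0
Block 6 (0111111): 6 ones → 1
Block 7 (0010000): 1 one → 0
Block 8 (0000000): 0 ones → 0
Block 9 (0000111): 3 ones → 0
Block 10 (1111111): 7 ones → 1
Block 11 (1010001): 3 ones → 0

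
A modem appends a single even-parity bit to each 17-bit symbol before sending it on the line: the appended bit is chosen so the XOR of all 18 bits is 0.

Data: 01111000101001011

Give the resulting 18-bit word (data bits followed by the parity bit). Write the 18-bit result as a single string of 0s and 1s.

XOR of the 17 data bits: 0⊕1⊕1⊕1⊕1⊕0⊕0⊕0⊕1⊕0⊕1⊕0⊕0⊕1⊕0⊕1⊕1 = 1
Parity bit = 1 (so all 18 bits XOR to 0).

011110001010010111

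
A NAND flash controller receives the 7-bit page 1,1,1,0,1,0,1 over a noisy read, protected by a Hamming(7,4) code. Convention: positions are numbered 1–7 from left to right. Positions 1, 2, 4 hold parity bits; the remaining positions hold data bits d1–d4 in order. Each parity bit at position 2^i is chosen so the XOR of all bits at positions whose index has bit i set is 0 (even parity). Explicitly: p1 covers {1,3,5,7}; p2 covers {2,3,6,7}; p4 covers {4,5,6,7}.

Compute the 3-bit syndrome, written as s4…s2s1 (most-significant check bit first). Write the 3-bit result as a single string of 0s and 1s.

s1 (pos 1,3,5,7): 1⊕1⊕1⊕1 = 0
s2 (pos 2,3,6,7): 1⊕1⊕0⊕1 = 1
s4 (pos 4,5,6,7): 0⊕1⊕0⊕1 = 0
Syndrome s4…s1 = 010 → error at position 2.

010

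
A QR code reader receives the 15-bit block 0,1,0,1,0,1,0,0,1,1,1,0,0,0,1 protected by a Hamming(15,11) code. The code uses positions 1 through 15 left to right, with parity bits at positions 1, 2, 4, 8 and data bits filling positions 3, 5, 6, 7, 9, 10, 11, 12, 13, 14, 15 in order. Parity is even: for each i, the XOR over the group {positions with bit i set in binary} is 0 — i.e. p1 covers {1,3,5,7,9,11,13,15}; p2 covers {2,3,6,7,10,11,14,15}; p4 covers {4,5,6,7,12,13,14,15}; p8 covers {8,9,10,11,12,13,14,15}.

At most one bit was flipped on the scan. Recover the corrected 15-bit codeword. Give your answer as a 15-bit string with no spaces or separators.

010101101110001

s1 (pos 1,3,5,7,9,11,13,15): 0⊕0⊕0⊕0⊕1⊕1⊕0⊕1 = 1
s2 (pos 2,3,6,7,10,11,14,15): 1⊕0⊕1⊕0⊕1⊕1⊕0⊕1 = 1
s4 (pos 4,5,6,7,12,13,14,15): 1⊕0⊕1⊕0⊕0⊕0⊕0⊕1 = 1
s8 (pos 8,9,10,11,12,13,14,15): 0⊕1⊕1⊕1⊕0⊕0⊕0⊕1 = 0
Syndrome s8…s1 = 0111 → error at position 7.
Flip position 7: 010101001110001 → 010101101110001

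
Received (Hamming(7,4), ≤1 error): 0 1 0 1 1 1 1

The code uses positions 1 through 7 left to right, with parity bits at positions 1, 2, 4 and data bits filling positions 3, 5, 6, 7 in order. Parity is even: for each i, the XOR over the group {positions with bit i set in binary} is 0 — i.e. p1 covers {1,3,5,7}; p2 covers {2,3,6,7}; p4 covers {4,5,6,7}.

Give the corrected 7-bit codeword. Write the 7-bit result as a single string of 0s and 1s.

0001111

s1 (pos 1,3,5,7): 0⊕0⊕1⊕1 = 0
s2 (pos 2,3,6,7): 1⊕0⊕1⊕1 = 1
s4 (pos 4,5,6,7): 1⊕1⊕1⊕1 = 0
Syndrome s4…s1 = 010 → error at position 2.
Flip position 2: 0101111 → 0001111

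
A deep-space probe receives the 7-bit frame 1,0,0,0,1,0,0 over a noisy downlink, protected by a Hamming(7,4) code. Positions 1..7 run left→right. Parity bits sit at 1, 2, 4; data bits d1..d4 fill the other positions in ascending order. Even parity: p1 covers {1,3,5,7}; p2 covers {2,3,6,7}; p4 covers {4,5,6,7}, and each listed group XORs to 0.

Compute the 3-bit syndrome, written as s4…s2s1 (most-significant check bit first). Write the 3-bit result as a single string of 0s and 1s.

100

s1 (pos 1,3,5,7): 1⊕0⊕1⊕0 = 0
s2 (pos 2,3,6,7): 0⊕0⊕0⊕0 = 0
s4 (pos 4,5,6,7): 0⊕1⊕0⊕0 = 1
Syndrome s4…s1 = 100 → error at position 4.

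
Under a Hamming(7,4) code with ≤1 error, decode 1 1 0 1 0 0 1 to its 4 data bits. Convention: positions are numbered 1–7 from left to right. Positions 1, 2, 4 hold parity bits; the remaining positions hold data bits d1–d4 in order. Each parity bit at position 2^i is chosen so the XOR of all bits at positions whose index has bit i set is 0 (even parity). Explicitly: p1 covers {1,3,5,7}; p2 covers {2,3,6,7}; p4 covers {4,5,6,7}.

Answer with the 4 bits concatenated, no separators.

0001

s1 (pos 1,3,5,7): 1⊕0⊕0⊕1 = 0
s2 (pos 2,3,6,7): 1⊕0⊕0⊕1 = 0
s4 (pos 4,5,6,7): 1⊕0⊕0⊕1 = 0
Syndrome s4…s1 = 000 → no error.
Read data bits from positions 3,5,6,7: 0001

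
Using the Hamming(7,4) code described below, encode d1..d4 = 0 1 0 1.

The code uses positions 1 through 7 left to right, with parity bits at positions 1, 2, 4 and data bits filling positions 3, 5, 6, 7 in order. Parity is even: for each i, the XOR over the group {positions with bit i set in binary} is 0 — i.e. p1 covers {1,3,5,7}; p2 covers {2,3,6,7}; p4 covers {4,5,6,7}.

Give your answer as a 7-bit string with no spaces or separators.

0100101

Place data at non-parity positions: p1 p2 0 p4 1 0 1
p1 (pos 1,3,5,7): XOR of data positions = 0⊕1⊕1 = 0
p2 (pos 2,3,6,7): XOR of data positions = 0⊕0⊕1 = 1
p4 (pos 4,5,6,7): XOR of data positions = 1⊕0⊕1 = 0
Codeword: 0100101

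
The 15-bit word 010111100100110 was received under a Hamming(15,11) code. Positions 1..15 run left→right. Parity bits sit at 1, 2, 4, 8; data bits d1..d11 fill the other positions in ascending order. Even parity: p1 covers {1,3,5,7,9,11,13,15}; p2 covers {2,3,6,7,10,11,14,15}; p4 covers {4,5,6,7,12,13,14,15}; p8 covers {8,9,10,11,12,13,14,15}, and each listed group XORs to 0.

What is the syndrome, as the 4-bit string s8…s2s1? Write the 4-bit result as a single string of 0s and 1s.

s1 (pos 1,3,5,7,9,11,13,15): 0⊕0⊕1⊕1⊕0⊕0⊕1⊕0 = 1
s2 (pos 2,3,6,7,10,11,14,15): 1⊕0⊕1⊕1⊕1⊕0⊕1⊕0 = 1
s4 (pos 4,5,6,7,12,13,14,15): 1⊕1⊕1⊕1⊕0⊕1⊕1⊕0 = 0
s8 (pos 8,9,10,11,12,13,14,15): 0⊕0⊕1⊕0⊕0⊕1⊕1⊕0 = 1
Syndrome s8…s1 = 1011 → error at position 11.

1011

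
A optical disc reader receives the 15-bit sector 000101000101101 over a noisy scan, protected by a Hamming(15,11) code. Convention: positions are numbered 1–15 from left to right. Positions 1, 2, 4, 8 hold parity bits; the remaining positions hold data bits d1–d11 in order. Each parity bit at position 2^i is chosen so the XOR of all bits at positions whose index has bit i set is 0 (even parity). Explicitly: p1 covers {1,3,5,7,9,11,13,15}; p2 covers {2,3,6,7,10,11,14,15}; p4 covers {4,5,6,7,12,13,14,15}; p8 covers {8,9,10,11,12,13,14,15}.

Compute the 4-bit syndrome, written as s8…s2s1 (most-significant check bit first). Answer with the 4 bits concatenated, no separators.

0110

s1 (pos 1,3,5,7,9,11,13,15): 0⊕0⊕0⊕0⊕0⊕0⊕1⊕1 = 0
s2 (pos 2,3,6,7,10,11,14,15): 0⊕0⊕1⊕0⊕1⊕0⊕0⊕1 = 1
s4 (pos 4,5,6,7,12,13,14,15): 1⊕0⊕1⊕0⊕1⊕1⊕0⊕1 = 1
s8 (pos 8,9,10,11,12,13,14,15): 0⊕0⊕1⊕0⊕1⊕1⊕0⊕1 = 0
Syndrome s8…s1 = 0110 → error at position 6.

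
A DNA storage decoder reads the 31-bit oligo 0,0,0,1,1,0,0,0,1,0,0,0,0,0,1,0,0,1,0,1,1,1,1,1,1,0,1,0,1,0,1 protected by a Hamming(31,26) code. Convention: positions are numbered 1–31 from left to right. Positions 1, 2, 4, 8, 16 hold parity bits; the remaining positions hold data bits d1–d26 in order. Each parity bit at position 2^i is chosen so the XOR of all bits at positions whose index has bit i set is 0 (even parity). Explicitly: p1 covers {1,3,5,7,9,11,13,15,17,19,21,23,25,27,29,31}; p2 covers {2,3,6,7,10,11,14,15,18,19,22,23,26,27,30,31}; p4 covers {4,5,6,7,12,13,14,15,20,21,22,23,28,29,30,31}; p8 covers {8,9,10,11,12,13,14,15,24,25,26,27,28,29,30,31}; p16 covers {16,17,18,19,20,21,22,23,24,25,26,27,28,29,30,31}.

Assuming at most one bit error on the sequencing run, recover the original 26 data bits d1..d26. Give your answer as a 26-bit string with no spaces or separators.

01001000101010111111010101

s1 (pos 1,3,5,7,9,11,13,15,17,19,21,23,25,27,29,31): 0⊕0⊕1⊕0⊕1⊕0⊕0⊕1⊕0⊕0⊕1⊕1⊕1⊕1⊕1⊕1 = 1
s2 (pos 2,3,6,7,10,11,14,15,18,19,22,23,26,27,30,31): 0⊕0⊕0⊕0⊕0⊕0⊕0⊕1⊕1⊕0⊕1⊕1⊕0⊕1⊕0⊕1 = 0
s4 (pos 4,5,6,7,12,13,14,15,20,21,22,23,28,29,30,31): 1⊕1⊕0⊕0⊕0⊕0⊕0⊕1⊕1⊕1⊕1⊕1⊕0⊕1⊕0⊕1 = 1
s8 (pos 8,9,10,11,12,13,14,15,24,25,26,27,28,29,30,31): 0⊕1⊕0⊕0⊕0⊕0⊕0⊕1⊕1⊕1⊕0⊕1⊕0⊕1⊕0⊕1 = 1
s16 (pos 16,17,18,19,20,21,22,23,24,25,26,27,28,29,30,31): 0⊕0⊕1⊕0⊕1⊕1⊕1⊕1⊕1⊕1⊕0⊕1⊕0⊕1⊕0⊕1 = 0
Syndrome s16…s1 = 01101 → error at position 13.
Flip position 13: 0001100010000010010111111010101 → 0001100010001010010111111010101
Read data bits from positions 3,5,6,7,9,10,11,12,13,14,15,17,18,19,20,21,22,23,24,25,26,27,28,29,30,31: 01001000101010111111010101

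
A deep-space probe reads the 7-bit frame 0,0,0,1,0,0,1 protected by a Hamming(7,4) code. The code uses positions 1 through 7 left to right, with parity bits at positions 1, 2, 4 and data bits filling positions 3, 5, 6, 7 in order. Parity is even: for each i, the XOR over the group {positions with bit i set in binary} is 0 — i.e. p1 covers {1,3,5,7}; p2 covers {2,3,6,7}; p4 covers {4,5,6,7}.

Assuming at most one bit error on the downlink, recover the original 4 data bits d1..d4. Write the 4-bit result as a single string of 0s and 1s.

1001

s1 (pos 1,3,5,7): 0⊕0⊕0⊕1 = 1
s2 (pos 2,3,6,7): 0⊕0⊕0⊕1 = 1
s4 (pos 4,5,6,7): 1⊕0⊕0⊕1 = 0
Syndrome s4…s1 = 011 → error at position 3.
Flip position 3: 0001001 → 0011001
Read data bits from positions 3,5,6,7: 1001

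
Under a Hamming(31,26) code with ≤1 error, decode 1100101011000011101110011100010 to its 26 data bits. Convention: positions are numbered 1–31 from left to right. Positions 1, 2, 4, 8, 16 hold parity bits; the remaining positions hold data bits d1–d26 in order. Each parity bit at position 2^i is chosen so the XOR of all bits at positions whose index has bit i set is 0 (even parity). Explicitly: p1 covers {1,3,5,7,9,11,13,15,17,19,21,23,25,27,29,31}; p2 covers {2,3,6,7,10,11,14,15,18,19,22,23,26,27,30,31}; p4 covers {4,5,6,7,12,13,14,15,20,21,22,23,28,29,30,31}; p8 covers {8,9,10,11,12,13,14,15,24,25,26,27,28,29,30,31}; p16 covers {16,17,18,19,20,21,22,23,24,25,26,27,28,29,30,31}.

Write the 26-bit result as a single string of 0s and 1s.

s1 (pos 1,3,5,7,9,11,13,15,17,19,21,23,25,27,29,31): 1⊕0⊕1⊕1⊕1⊕0⊕0⊕1⊕1⊕1⊕1⊕0⊕1⊕0⊕0⊕0 = 1
s2 (pos 2,3,6,7,10,11,14,15,18,19,22,23,26,27,30,31): 1⊕0⊕0⊕1⊕1⊕0⊕0⊕1⊕0⊕1⊕0⊕0⊕1⊕0⊕1⊕0 = 1
s4 (pos 4,5,6,7,12,13,14,15,20,21,22,23,28,29,30,31): 0⊕1⊕0⊕1⊕0⊕0⊕0⊕1⊕1⊕1⊕0⊕0⊕0⊕0⊕1⊕0 = 0
s8 (pos 8,9,10,11,12,13,14,15,24,25,26,27,28,29,30,31): 0⊕1⊕1⊕0⊕0⊕0⊕0⊕1⊕1⊕1⊕1⊕0⊕0⊕0⊕1⊕0 = 1
s16 (pos 16,17,18,19,20,21,22,23,24,25,26,27,28,29,30,31): 1⊕1⊕0⊕1⊕1⊕1⊕0⊕0⊕1⊕1⊕1⊕0⊕0⊕0⊕1⊕0 = 1
Syndrome s16…s1 = 11011 → error at position 27.
Flip position 27: 1100101011000011101110011100010 → 1100101011000011101110011110010
Read data bits from positions 3,5,6,7,9,10,11,12,13,14,15,17,18,19,20,21,22,23,24,25,26,27,28,29,30,31: 01011100001101110011110010

01011100001101110011110010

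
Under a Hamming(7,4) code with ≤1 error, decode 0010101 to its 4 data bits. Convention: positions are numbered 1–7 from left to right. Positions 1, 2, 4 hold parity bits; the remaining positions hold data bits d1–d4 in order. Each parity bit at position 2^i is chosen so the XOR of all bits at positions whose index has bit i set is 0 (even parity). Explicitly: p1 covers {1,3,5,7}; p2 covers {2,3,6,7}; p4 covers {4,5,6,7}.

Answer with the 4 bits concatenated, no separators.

1101

s1 (pos 1,3,5,7): 0⊕1⊕1⊕1 = 1
s2 (pos 2,3,6,7): 0⊕1⊕0⊕1 = 0
s4 (pos 4,5,6,7): 0⊕1⊕0⊕1 = 0
Syndrome s4…s1 = 001 → error at position 1.
Flip position 1: 0010101 → 1010101
Read data bits from positions 3,5,6,7: 1101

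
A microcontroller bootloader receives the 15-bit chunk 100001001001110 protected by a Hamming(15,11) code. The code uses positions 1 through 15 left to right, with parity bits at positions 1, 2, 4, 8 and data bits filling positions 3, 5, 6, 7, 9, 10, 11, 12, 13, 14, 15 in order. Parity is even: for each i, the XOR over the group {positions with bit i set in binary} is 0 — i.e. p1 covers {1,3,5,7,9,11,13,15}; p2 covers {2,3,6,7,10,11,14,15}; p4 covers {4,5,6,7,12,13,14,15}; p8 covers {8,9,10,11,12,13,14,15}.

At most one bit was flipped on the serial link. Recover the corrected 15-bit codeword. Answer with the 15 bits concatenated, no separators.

s1 (pos 1,3,5,7,9,11,13,15): 1⊕0⊕0⊕0⊕1⊕0⊕1⊕0 = 1
s2 (pos 2,3,6,7,10,11,14,15): 0⊕0⊕1⊕0⊕0⊕0⊕1⊕0 = 0
s4 (pos 4,5,6,7,12,13,14,15): 0⊕0⊕1⊕0⊕1⊕1⊕1⊕0 = 0
s8 (pos 8,9,10,11,12,13,14,15): 0⊕1⊕0⊕0⊕1⊕1⊕1⊕0 = 0
Syndrome s8…s1 = 0001 → error at position 1.
Flip position 1: 100001001001110 → 000001001001110

000001001001110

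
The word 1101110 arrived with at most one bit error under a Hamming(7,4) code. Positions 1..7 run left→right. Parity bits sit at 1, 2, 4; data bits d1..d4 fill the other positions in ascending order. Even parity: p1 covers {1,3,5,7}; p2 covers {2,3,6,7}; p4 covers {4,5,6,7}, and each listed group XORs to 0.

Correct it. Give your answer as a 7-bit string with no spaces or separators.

s1 (pos 1,3,5,7): 1⊕0⊕1⊕0 = 0
s2 (pos 2,3,6,7): 1⊕0⊕1⊕0 = 0
s4 (pos 4,5,6,7): 1⊕1⊕1⊕0 = 1
Syndrome s4…s1 = 100 → error at position 4.
Flip position 4: 1101110 → 1100110

1100110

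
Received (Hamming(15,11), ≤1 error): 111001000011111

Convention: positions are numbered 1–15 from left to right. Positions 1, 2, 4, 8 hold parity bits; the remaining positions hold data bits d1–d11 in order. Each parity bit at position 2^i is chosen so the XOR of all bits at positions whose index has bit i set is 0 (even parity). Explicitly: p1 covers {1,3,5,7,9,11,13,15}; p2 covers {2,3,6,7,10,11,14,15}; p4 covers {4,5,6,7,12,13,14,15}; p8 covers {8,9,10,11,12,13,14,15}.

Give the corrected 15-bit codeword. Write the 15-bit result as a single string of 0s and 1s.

111001000011011

s1 (pos 1,3,5,7,9,11,13,15): 1⊕1⊕0⊕0⊕0⊕1⊕1⊕1 = 1
s2 (pos 2,3,6,7,10,11,14,15): 1⊕1⊕1⊕0⊕0⊕1⊕1⊕1 = 0
s4 (pos 4,5,6,7,12,13,14,15): 0⊕0⊕1⊕0⊕1⊕1⊕1⊕1 = 1
s8 (pos 8,9,10,11,12,13,14,15): 0⊕0⊕0⊕1⊕1⊕1⊕1⊕1 = 1
Syndrome s8…s1 = 1101 → error at position 13.
Flip position 13: 111001000011111 → 111001000011011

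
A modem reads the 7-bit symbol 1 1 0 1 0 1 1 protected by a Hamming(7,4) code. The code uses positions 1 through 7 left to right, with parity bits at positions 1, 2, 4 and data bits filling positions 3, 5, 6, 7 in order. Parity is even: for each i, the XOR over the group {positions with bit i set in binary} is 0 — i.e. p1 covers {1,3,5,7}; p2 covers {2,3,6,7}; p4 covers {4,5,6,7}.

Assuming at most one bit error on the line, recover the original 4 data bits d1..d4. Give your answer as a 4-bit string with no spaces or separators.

0001

s1 (pos 1,3,5,7): 1⊕0⊕0⊕1 = 0
s2 (pos 2,3,6,7): 1⊕0⊕1⊕1 = 1
s4 (pos 4,5,6,7): 1⊕0⊕1⊕1 = 1
Syndrome s4…s1 = 110 → error at position 6.
Flip position 6: 1101011 → 1101001
Read data bits from positions 3,5,6,7: 0001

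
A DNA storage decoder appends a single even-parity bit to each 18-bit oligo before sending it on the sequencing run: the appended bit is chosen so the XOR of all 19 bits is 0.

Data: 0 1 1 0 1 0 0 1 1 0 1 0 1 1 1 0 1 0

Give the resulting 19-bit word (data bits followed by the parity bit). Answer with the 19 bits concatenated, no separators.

XOR of the 18 data bits: 0⊕1⊕1⊕0⊕1⊕0⊕0⊕1⊕1⊕0⊕1⊕0⊕1⊕1⊕1⊕0⊕1⊕0 = 0
Parity bit = 0 (so all 19 bits XOR to 0).

0110100110101110100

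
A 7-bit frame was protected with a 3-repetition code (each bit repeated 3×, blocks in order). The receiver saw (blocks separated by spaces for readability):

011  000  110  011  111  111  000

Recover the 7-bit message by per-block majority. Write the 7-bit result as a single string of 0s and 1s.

1011110

Block 1 (011): 2 ones → 1
Block 2 (000): 0 ones → 0
Block 3 (110): 2 ones → 1
Block 4 (011): 2 ones → 1
Block 5 (111): 3 ones → 1
Block 6 (111): 3 ones → 1
Block 7 (000): 0 ones → 0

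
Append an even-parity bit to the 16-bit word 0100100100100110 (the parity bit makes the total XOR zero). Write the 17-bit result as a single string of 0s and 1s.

01001001001001100

XOR of the 16 data bits: 0⊕1⊕0⊕0⊕1⊕0⊕0⊕1⊕0⊕0⊕1⊕0⊕0⊕1⊕1⊕0 = 0
Parity bit = 0 (so all 17 bits XOR to 0).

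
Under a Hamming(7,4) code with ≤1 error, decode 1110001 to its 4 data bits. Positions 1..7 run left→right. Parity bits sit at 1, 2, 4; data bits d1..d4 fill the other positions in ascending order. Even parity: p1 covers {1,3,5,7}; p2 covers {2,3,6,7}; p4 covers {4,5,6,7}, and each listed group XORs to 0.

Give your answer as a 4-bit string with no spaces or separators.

1000

s1 (pos 1,3,5,7): 1⊕1⊕0⊕1 = 1
s2 (pos 2,3,6,7): 1⊕1⊕0⊕1 = 1
s4 (pos 4,5,6,7): 0⊕0⊕0⊕1 = 1
Syndrome s4…s1 = 111 → error at position 7.
Flip position 7: 1110001 → 1110000
Read data bits from positions 3,5,6,7: 1000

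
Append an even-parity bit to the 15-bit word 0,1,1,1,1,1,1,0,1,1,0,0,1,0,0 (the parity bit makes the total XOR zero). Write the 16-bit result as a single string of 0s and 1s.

XOR of the 15 data bits: 0⊕1⊕1⊕1⊕1⊕1⊕1⊕0⊕1⊕1⊕0⊕0⊕1⊕0⊕0 = 1
Parity bit = 1 (so all 16 bits XOR to 0).

0111111011001001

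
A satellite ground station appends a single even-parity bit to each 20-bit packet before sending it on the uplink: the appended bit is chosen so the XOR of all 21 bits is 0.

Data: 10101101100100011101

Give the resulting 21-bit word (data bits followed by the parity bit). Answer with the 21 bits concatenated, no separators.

XOR of the 20 data bits: 1⊕0⊕1⊕0⊕1⊕1⊕0⊕1⊕1⊕0⊕0⊕1⊕0⊕0⊕0⊕1⊕1⊕1⊕0⊕1 = 1
Parity bit = 1 (so all 21 bits XOR to 0).

101011011001000111011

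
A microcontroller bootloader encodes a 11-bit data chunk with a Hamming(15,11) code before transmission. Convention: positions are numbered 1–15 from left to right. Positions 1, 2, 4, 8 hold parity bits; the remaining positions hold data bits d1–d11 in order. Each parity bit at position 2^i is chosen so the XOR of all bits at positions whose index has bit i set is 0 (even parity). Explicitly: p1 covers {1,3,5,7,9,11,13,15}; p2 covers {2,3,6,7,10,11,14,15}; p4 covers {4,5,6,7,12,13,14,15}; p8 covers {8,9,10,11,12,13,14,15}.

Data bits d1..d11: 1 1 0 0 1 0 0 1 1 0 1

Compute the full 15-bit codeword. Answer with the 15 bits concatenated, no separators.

101010001001101

Place data at non-parity positions: p1 p2 1 p4 1 0 0 p8 1 0 0 1 1 0 1
p1 (pos 1,3,5,7,9,11,13,15): XOR of data positions = 1⊕1⊕0⊕1⊕0⊕1⊕1 = 1
p2 (pos 2,3,6,7,10,11,14,15): XOR of data positions = 1⊕0⊕0⊕0⊕0⊕0⊕1 = 0
p4 (pos 4,5,6,7,12,13,14,15): XOR of data positions = 1⊕0⊕0⊕1⊕1⊕0⊕1 = 0
p8 (pos 8,9,10,11,12,13,14,15): XOR of data positions = 1⊕0⊕0⊕1⊕1⊕0⊕1 = 0
Codeword: 101010001001101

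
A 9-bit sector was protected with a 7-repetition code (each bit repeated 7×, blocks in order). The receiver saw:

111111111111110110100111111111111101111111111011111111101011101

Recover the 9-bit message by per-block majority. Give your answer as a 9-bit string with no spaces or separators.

Block 1 (1111111): 7 ones → 1
Block 2 (1111111): 7 ones → 1
Block 3 (0110100): 3 ones → 0
Block 4 (1111111): 7 ones → 1
Block 5 (1111110): 6 ones → 1
Block 6 (1111111): 7 ones → 1
Block 7 (1110111): 6 ones → 1
Block 8 (1111110): 6 ones → 1
Block 9 (1011101): 5 ones → 1

110111111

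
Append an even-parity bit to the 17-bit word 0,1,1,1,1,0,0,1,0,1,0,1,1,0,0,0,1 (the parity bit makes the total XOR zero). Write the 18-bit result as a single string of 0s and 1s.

XOR of the 17 data bits: 0⊕1⊕1⊕1⊕1⊕0⊕0⊕1⊕0⊕1⊕0⊕1⊕1⊕0⊕0⊕0⊕1 = 1
Parity bit = 1 (so all 18 bits XOR to 0).

011110010101100011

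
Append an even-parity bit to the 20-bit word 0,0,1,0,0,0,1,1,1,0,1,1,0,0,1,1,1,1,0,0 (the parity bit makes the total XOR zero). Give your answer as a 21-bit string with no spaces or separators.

001000111011001111000

XOR of the 20 data bits: 0⊕0⊕1⊕0⊕0⊕0⊕1⊕1⊕1⊕0⊕1⊕1⊕0⊕0⊕1⊕1⊕1⊕1⊕0⊕0 = 0
Parity bit = 0 (so all 21 bits XOR to 0).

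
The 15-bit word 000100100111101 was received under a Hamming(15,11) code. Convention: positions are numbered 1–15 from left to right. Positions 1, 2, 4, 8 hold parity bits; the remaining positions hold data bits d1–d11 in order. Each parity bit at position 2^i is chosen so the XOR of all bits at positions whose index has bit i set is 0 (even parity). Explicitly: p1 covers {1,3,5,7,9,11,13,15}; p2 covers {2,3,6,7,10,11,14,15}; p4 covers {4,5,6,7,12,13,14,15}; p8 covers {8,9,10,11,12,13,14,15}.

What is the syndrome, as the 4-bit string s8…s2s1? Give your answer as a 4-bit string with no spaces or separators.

1100

s1 (pos 1,3,5,7,9,11,13,15): 0⊕0⊕0⊕1⊕0⊕1⊕1⊕1 = 0
s2 (pos 2,3,6,7,10,11,14,15): 0⊕0⊕0⊕1⊕1⊕1⊕0⊕1 = 0
s4 (pos 4,5,6,7,12,13,14,15): 1⊕0⊕0⊕1⊕1⊕1⊕0⊕1 = 1
s8 (pos 8,9,10,11,12,13,14,15): 0⊕0⊕1⊕1⊕1⊕1⊕0⊕1 = 1
Syndrome s8…s1 = 1100 → error at position 12.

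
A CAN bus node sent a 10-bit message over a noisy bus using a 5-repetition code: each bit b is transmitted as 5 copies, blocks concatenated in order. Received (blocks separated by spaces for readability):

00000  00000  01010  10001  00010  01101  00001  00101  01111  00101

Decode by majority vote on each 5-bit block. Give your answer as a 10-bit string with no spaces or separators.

0000010010

Block 1 (00000): 0 ones → 0
Block 2 (00000): 0 ones → 0
Block 3 (01010): 2 ones → 0
Block 4 (10001): 2 ones → 0
Block 5 (00010): 1 one → 0
Block 6 (01101): 3 ones → 1
Block 7 (00001): 1 one → 0
Block 8 (00101): 2 ones → 0
Block 9 (01111): 4 ones → 1
Block 10 (00101): 2 ones → 0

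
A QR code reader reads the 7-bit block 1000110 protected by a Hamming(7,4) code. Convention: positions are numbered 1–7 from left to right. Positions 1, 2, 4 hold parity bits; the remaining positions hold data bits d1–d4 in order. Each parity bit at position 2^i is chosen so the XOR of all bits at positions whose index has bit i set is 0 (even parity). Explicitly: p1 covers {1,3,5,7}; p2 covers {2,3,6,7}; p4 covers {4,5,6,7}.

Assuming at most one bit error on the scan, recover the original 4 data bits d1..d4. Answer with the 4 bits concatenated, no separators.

0110

s1 (pos 1,3,5,7): 1⊕0⊕1⊕0 = 0
s2 (pos 2,3,6,7): 0⊕0⊕1⊕0 = 1
s4 (pos 4,5,6,7): 0⊕1⊕1⊕0 = 0
Syndrome s4…s1 = 010 → error at position 2.
Flip position 2: 1000110 → 1100110
Read data bits from positions 3,5,6,7: 0110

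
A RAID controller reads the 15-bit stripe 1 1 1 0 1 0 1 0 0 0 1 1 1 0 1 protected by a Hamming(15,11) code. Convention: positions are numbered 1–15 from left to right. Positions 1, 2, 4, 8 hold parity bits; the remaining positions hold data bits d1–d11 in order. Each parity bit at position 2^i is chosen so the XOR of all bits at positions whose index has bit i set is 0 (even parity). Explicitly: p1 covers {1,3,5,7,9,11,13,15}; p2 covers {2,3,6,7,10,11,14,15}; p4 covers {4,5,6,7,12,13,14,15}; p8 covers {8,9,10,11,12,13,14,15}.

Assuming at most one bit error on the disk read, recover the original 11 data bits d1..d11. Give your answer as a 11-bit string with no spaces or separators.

s1 (pos 1,3,5,7,9,11,13,15): 1⊕1⊕1⊕1⊕0⊕1⊕1⊕1 = 1
s2 (pos 2,3,6,7,10,11,14,15): 1⊕1⊕0⊕1⊕0⊕1⊕0⊕1 = 1
s4 (pos 4,5,6,7,12,13,14,15): 0⊕1⊕0⊕1⊕1⊕1⊕0⊕1 = 1
s8 (pos 8,9,10,11,12,13,14,15): 0⊕0⊕0⊕1⊕1⊕1⊕0⊕1 = 0
Syndrome s8…s1 = 0111 → error at position 7.
Flip position 7: 111010100011101 → 111010000011101
Read data bits from positions 3,5,6,7,9,10,11,12,13,14,15: 11000011101

11000011101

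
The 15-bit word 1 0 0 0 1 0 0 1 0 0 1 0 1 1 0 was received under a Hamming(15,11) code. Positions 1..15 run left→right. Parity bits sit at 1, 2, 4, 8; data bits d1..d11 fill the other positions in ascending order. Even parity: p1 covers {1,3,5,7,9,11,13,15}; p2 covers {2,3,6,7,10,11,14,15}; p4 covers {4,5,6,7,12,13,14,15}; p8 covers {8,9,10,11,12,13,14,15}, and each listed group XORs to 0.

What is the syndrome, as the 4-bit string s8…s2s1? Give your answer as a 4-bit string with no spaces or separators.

0100

s1 (pos 1,3,5,7,9,11,13,15): 1⊕0⊕1⊕0⊕0⊕1⊕1⊕0 = 0
s2 (pos 2,3,6,7,10,11,14,15): 0⊕0⊕0⊕0⊕0⊕1⊕1⊕0 = 0
s4 (pos 4,5,6,7,12,13,14,15): 0⊕1⊕0⊕0⊕0⊕1⊕1⊕0 = 1
s8 (pos 8,9,10,11,12,13,14,15): 1⊕0⊕0⊕1⊕0⊕1⊕1⊕0 = 0
Syndrome s8…s1 = 0100 → error at position 4.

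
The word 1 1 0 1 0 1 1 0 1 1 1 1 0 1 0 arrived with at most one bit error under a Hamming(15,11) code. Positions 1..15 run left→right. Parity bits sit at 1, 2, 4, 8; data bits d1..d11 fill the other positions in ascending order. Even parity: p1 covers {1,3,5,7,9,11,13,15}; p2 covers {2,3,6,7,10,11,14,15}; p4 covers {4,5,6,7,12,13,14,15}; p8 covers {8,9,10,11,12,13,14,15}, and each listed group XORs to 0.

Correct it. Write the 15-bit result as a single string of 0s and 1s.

110101101110010

s1 (pos 1,3,5,7,9,11,13,15): 1⊕0⊕0⊕1⊕1⊕1⊕0⊕0 = 0
s2 (pos 2,3,6,7,10,11,14,15): 1⊕0⊕1⊕1⊕1⊕1⊕1⊕0 = 0
s4 (pos 4,5,6,7,12,13,14,15): 1⊕0⊕1⊕1⊕1⊕0⊕1⊕0 = 1
s8 (pos 8,9,10,11,12,13,14,15): 0⊕1⊕1⊕1⊕1⊕0⊕1⊕0 = 1
Syndrome s8…s1 = 1100 → error at position 12.
Flip position 12: 110101101111010 → 110101101110010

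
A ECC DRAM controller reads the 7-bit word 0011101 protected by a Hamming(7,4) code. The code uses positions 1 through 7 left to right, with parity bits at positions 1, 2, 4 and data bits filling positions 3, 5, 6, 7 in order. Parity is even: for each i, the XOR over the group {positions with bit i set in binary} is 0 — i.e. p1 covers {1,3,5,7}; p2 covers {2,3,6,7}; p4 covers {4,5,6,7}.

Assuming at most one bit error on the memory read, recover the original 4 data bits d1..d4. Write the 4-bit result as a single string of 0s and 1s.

1001

s1 (pos 1,3,5,7): 0⊕1⊕1⊕1 = 1
s2 (pos 2,3,6,7): 0⊕1⊕0⊕1 = 0
s4 (pos 4,5,6,7): 1⊕1⊕0⊕1 = 1
Syndrome s4…s1 = 101 → error at position 5.
Flip position 5: 0011101 → 0011001
Read data bits from positions 3,5,6,7: 1001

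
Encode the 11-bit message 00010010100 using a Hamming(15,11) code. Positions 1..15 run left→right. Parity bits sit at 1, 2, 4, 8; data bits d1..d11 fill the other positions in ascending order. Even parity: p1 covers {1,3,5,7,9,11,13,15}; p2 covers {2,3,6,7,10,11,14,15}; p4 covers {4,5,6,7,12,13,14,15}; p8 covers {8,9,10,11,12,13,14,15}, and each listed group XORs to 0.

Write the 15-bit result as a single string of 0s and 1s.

Place data at non-parity positions: p1 p2 0 p4 0 0 1 p8 0 0 1 0 1 0 0
p1 (pos 1,3,5,7,9,11,13,15): XOR of data positions = 0⊕0⊕1⊕0⊕1⊕1⊕0 = 1
p2 (pos 2,3,6,7,10,11,14,15): XOR of data positions = 0⊕0⊕1⊕0⊕1⊕0⊕0 = 0
p4 (pos 4,5,6,7,12,13,14,15): XOR of data positions = 0⊕0⊕1⊕0⊕1⊕0⊕0 = 0
p8 (pos 8,9,10,11,12,13,14,15): XOR of data positions = 0⊕0⊕1⊕0⊕1⊕0⊕0 = 0
Codeword: 100000100010100

100000100010100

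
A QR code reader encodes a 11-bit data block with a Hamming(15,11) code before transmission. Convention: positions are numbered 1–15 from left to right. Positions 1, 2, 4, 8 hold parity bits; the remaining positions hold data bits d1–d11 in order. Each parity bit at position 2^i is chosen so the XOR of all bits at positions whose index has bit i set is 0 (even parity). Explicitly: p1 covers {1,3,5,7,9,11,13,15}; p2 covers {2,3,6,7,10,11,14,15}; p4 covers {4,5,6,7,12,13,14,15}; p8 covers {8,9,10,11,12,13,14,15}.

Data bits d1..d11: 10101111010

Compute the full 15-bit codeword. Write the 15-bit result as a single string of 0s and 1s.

111101011111010

Place data at non-parity positions: p1 p2 1 p4 0 1 0 p8 1 1 1 1 0 1 0
p1 (pos 1,3,5,7,9,11,13,15): XOR of data positions = 1⊕0⊕0⊕1⊕1⊕0⊕0 = 1
p2 (pos 2,3,6,7,10,11,14,15): XOR of data positions = 1⊕1⊕0⊕1⊕1⊕1⊕0 = 1
p4 (pos 4,5,6,7,12,13,14,15): XOR of data positions = 0⊕1⊕0⊕1⊕0⊕1⊕0 = 1
p8 (pos 8,9,10,11,12,13,14,15): XOR of data positions = 1⊕1⊕1⊕1⊕0⊕1⊕0 = 1
Codeword: 111101011111010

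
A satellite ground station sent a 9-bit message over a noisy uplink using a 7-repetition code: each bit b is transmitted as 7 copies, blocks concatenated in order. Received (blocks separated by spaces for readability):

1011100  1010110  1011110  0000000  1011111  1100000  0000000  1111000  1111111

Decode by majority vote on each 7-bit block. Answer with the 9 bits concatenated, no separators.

Block 1 (1011100): 4 ones → 1
Block 2 (1010110): 4 ones → 1
Block 3 (1011110): 5 ones → 1
Block 4 (0000000): 0 ones → 0
Block 5 (1011111): 6 ones → 1
Block 6 (1100000): 2 ones → 0
Block 7 (0000000): 0 ones → 0
Block 8 (1111000): 4 ones → 1
Block 9 (1111111): 7 ones → 1

111010011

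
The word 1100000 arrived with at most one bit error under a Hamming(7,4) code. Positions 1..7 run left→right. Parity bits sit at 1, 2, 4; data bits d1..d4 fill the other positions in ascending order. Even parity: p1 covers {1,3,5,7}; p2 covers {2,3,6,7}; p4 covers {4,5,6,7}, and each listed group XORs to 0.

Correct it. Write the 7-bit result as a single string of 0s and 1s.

1110000

s1 (pos 1,3,5,7): 1⊕0⊕0⊕0 = 1
s2 (pos 2,3,6,7): 1⊕0⊕0⊕0 = 1
s4 (pos 4,5,6,7): 0⊕0⊕0⊕0 = 0
Syndrome s4…s1 = 011 → error at position 3.
Flip position 3: 1100000 → 1110000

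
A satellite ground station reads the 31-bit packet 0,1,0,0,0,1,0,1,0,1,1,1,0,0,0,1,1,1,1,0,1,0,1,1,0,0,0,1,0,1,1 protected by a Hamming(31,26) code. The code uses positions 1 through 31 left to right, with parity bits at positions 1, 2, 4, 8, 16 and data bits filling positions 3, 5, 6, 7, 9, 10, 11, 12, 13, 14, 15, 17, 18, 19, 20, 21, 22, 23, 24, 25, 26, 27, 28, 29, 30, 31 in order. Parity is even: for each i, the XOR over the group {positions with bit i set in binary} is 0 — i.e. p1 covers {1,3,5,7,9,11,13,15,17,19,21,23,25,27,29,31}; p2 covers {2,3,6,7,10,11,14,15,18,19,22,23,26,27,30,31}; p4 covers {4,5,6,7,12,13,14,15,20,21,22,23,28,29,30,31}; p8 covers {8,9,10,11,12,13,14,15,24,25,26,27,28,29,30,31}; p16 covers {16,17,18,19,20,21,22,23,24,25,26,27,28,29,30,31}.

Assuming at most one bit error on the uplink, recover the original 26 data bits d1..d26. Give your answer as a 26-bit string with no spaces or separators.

00000111000111010110001011

s1 (pos 1,3,5,7,9,11,13,15,17,19,21,23,25,27,29,31): 0⊕0⊕0⊕0⊕0⊕1⊕0⊕0⊕1⊕1⊕1⊕1⊕0⊕0⊕0⊕1 = 0
s2 (pos 2,3,6,7,10,11,14,15,18,19,22,23,26,27,30,31): 1⊕0⊕1⊕0⊕1⊕1⊕0⊕0⊕1⊕1⊕0⊕1⊕0⊕0⊕1⊕1 = 1
s4 (pos 4,5,6,7,12,13,14,15,20,21,22,23,28,29,30,31): 0⊕0⊕1⊕0⊕1⊕0⊕0⊕0⊕0⊕1⊕0⊕1⊕1⊕0⊕1⊕1 = 1
s8 (pos 8,9,10,11,12,13,14,15,24,25,26,27,28,29,30,31): 1⊕0⊕1⊕1⊕1⊕0⊕0⊕0⊕1⊕0⊕0⊕0⊕1⊕0⊕1⊕1 = 0
s16 (pos 16,17,18,19,20,21,22,23,24,25,26,27,28,29,30,31): 1⊕1⊕1⊕1⊕0⊕1⊕0⊕1⊕1⊕0⊕0⊕0⊕1⊕0⊕1⊕1 = 0
Syndrome s16…s1 = 00110 → error at position 6.
Flip position 6: 0100010101110001111010110001011 → 0100000101110001111010110001011
Read data bits from positions 3,5,6,7,9,10,11,12,13,14,15,17,18,19,20,21,22,23,24,25,26,27,28,29,30,31: 00000111000111010110001011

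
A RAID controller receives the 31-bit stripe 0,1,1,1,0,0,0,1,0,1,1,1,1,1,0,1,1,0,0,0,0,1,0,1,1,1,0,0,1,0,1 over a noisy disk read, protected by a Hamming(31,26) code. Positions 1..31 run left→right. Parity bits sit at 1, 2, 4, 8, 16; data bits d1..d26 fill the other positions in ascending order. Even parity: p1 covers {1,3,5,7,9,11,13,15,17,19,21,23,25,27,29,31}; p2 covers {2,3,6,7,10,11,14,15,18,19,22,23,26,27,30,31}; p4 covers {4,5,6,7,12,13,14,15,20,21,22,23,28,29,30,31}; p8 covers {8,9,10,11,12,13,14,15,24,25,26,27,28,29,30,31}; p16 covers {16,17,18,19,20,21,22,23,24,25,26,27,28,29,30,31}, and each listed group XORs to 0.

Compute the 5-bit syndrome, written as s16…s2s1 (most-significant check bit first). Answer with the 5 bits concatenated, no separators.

s1 (pos 1,3,5,7,9,11,13,15,17,19,21,23,25,27,29,31): 0⊕1⊕0⊕0⊕0⊕1⊕1⊕0⊕1⊕0⊕0⊕0⊕1⊕0⊕1⊕1 = 1
s2 (pos 2,3,6,7,10,11,14,15,18,19,22,23,26,27,30,31): 1⊕1⊕0⊕0⊕1⊕1⊕1⊕0⊕0⊕0⊕1⊕0⊕1⊕0⊕0⊕1 = 0
s4 (pos 4,5,6,7,12,13,14,15,20,21,22,23,28,29,30,31): 1⊕0⊕0⊕0⊕1⊕1⊕1⊕0⊕0⊕0⊕1⊕0⊕0⊕1⊕0⊕1 = 1
s8 (pos 8,9,10,11,12,13,14,15,24,25,26,27,28,29,30,31): 1⊕0⊕1⊕1⊕1⊕1⊕1⊕0⊕1⊕1⊕1⊕0⊕0⊕1⊕0⊕1 = 1
s16 (pos 16,17,18,19,20,21,22,23,24,25,26,27,28,29,30,31): 1⊕1⊕0⊕0⊕0⊕0⊕1⊕0⊕1⊕1⊕1⊕0⊕0⊕1⊕0⊕1 = 0
Syndrome s16…s1 = 01101 → error at position 13.

01101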